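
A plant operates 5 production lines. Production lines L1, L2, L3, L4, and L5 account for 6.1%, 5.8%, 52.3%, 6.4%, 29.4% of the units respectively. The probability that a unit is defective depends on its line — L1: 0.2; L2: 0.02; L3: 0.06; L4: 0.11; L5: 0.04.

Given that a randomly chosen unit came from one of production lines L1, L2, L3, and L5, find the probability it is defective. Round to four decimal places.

P(D|S) ≈ 0.0604

Let S = {L1, L2, L3, L5}.
P(S) = 0.061 + 0.058 + 0.523 + 0.294 = 0.936.
P(D ∩ S) = 0.2·0.061 + 0.02·0.058 + 0.06·0.523 + 0.04·0.294 = 0.0122 + 0.00116 + 0.03138 + 0.01176 = 0.0565.
P(D | S) = 0.0565 / 0.936 = 0.060363…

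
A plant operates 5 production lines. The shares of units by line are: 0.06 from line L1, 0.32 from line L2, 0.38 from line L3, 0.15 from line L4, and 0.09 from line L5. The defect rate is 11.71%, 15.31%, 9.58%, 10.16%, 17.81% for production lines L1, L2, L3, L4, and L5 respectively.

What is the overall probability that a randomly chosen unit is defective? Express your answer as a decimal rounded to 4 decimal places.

0.1237

P(D) = P(D|L1)·P(L1) + P(D|L2)·P(L2) + P(D|L3)·P(L3) + P(D|L4)·P(L4) + P(D|L5)·P(L5)
      = 0.1171·0.06 + 0.1531·0.32 + 0.0958·0.38 + 0.1016·0.15 + 0.1781·0.09
      = 0.007026 + 0.048992 + 0.036404 + 0.01524 + 0.016029 = 0.123691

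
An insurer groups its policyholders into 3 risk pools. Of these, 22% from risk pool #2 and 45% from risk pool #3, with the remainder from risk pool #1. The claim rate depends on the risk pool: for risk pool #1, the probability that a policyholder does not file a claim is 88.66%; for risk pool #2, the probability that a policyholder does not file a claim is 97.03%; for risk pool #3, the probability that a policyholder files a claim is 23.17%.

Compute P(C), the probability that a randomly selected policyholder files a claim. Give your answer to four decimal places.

0.1482

P(#1) = 1 − (0.22 + 0.45) = 0.33.
P(C|#1) = 1 − 0.8866 = 0.1134.
P(C|#2) = 1 − 0.9703 = 0.0297.
Using total probability over the partition,
P(C) = P(C|#1)·P(#1) + P(C|#2)·P(#2) + P(C|#3)·P(#3)
      = 0.1134·0.33 + 0.0297·0.22 + 0.2317·0.45
      = 0.037422 + 0.006534 + 0.104265 = 0.148221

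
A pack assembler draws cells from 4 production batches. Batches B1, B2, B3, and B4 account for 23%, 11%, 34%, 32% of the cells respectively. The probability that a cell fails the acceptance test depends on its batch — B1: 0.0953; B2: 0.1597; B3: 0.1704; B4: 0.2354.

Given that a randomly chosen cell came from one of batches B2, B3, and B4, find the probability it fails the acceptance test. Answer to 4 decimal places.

0.1959

Let S = {B2, B3, B4}.
P(S) = 0.11 + 0.34 + 0.32 = 0.77.
P(F ∩ S) = 0.1597·0.11 + 0.1704·0.34 + 0.2354·0.32 = 0.017567 + 0.057936 + 0.075328 = 0.150831.
P(F | S) = 0.150831 / 0.77 = 0.195884…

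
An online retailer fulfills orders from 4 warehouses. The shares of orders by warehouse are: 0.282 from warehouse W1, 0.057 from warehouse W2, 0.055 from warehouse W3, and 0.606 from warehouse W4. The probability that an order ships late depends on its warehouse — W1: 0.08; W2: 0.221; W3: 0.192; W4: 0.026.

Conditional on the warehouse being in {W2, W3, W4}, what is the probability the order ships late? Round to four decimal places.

Let S = {W2, W3, W4}.
P(S) = 0.057 + 0.055 + 0.606 = 0.718.
P(L ∩ S) = 0.221·0.057 + 0.192·0.055 + 0.026·0.606 = 0.012597 + 0.01056 + 0.015756 = 0.038913.
P(L | S) = 0.038913 / 0.718 = 0.054196…

0.0542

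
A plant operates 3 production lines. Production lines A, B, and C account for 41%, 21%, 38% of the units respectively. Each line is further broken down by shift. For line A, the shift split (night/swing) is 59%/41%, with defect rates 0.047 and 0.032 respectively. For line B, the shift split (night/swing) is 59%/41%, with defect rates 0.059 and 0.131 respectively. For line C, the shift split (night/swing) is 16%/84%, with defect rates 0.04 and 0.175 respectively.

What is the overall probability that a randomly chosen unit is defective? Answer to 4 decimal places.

P(D|A) = 0.59·0.047 + 0.41·0.032 = 0.02773 + 0.01312 = 0.04085
P(D|B) = 0.59·0.059 + 0.41·0.131 = 0.03481 + 0.05371 = 0.08852
P(D|C) = 0.16·0.04 + 0.84·0.175 = 0.0064 + 0.147 = 0.1534
Then overall,
P(D) = 0.41·0.04085 + 0.21·0.08852 + 0.38·0.1534
      = 0.0167485 + 0.0185892 + 0.058292 = 0.0936297

P(D) ≈ 0.0936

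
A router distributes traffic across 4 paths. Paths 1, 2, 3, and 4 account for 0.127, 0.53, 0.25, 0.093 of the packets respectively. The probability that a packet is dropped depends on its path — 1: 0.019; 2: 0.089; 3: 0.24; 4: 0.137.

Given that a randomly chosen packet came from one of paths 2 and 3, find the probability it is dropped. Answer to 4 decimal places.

Let S = {2, 3}.
P(S) = 0.53 + 0.25 = 0.78.
P(L ∩ S) = 0.089·0.53 + 0.24·0.25 = 0.04717 + 0.06 = 0.10717.
P(L | S) = 0.10717 / 0.78 = 0.137397…

P(L|S) ≈ 0.1374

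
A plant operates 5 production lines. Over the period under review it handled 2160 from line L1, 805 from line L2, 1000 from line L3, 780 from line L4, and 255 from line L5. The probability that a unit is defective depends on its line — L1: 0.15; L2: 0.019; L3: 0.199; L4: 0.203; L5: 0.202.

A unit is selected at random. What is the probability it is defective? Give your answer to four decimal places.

P(D) ≈ 0.1496

Total: 2160 + 805 + 1000 + 780 + 255 = 5000.
P(L1) = 2160/5000 = 0.432. P(L2) = 805/5000 = 0.161. P(L3) = 1000/5000 = 0.2. P(L4) = 780/5000 = 0.156. P(L5) = 255/5000 = 0.051.
By the law of total probability,
P(D) = P(D|L1)·P(L1) + P(D|L2)·P(L2) + P(D|L3)·P(L3) + P(D|L4)·P(L4) + P(D|L5)·P(L5)
      = 0.15·0.432 + 0.019·0.161 + 0.199·0.2 + 0.203·0.156 + 0.202·0.051
      = 0.0648 + 0.003059 + 0.0398 + 0.031668 + 0.010302 = 0.149629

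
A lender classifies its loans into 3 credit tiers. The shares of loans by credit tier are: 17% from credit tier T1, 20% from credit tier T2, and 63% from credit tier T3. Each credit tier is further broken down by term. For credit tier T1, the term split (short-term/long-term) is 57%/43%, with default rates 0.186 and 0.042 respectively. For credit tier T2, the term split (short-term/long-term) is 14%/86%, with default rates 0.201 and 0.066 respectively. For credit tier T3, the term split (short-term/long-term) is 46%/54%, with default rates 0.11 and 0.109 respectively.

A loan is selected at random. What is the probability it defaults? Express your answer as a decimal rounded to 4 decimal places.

P(D|T1) = 0.57·0.186 + 0.43·0.042 = 0.10602 + 0.01806 = 0.12408
P(D|T2) = 0.14·0.201 + 0.86·0.066 = 0.02814 + 0.05676 = 0.0849
P(D|T3) = 0.46·0.11 + 0.54·0.109 = 0.0506 + 0.05886 = 0.10946
By total probability over the outer partition,
P(D) = 0.17·0.12408 + 0.2·0.0849 + 0.63·0.10946
      = 0.0210936 + 0.01698 + 0.0689598 = 0.1070334

0.1070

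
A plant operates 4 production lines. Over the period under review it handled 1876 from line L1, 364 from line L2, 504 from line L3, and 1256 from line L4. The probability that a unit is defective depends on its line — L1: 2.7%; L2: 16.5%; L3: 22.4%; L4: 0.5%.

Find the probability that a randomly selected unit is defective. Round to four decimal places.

Total: 1876 + 364 + 504 + 1256 = 4000.
P(L1) = 1876/4000 = 0.469. P(L2) = 364/4000 = 0.091. P(L3) = 504/4000 = 0.126. P(L4) = 1256/4000 = 0.314.
Using total probability over the partition,
P(D) = P(D|L1)·P(L1) + P(D|L2)·P(L2) + P(D|L3)·P(L3) + P(D|L4)·P(L4)
      = 0.027·0.469 + 0.165·0.091 + 0.224·0.126 + 0.005·0.314
      = 0.012663 + 0.015015 + 0.028224 + 0.00157 = 0.057472

0.0575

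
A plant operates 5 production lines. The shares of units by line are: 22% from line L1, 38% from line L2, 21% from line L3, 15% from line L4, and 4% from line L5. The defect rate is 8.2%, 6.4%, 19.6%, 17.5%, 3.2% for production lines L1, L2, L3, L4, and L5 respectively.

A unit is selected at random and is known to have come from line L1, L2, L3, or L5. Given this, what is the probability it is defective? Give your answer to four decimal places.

P(D|S) ≈ 0.0998

Let S = {L1, L2, L3, L5}.
P(S) = 0.22 + 0.38 + 0.21 + 0.04 = 0.85.
P(D ∩ S) = 0.082·0.22 + 0.064·0.38 + 0.196·0.21 + 0.032·0.04 = 0.01804 + 0.02432 + 0.04116 + 0.00128 = 0.0848.
P(D | S) = 0.0848 / 0.85 = 0.099765…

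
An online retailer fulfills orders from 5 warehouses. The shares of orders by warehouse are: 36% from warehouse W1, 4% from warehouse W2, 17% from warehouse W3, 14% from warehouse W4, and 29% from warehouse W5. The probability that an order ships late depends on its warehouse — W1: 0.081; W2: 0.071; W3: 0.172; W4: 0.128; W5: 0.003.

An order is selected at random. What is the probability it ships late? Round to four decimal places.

0.0800

By the law of total probability,
P(L) = P(L|W1)·P(W1) + P(L|W2)·P(W2) + P(L|W3)·P(W3) + P(L|W4)·P(W4) + P(L|W5)·P(W5)
      = 0.081·0.36 + 0.071·0.04 + 0.172·0.17 + 0.128·0.14 + 0.003·0.29
      = 0.02916 + 0.00284 + 0.02924 + 0.01792 + 0.00087 = 0.08003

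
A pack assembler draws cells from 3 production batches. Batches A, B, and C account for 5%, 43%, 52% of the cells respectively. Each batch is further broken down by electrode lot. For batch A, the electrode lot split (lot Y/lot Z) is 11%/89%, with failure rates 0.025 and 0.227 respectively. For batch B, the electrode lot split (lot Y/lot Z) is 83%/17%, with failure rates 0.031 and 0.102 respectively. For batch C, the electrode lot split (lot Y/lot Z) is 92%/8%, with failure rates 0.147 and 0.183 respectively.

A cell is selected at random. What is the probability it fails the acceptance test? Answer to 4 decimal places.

P(F) ≈ 0.1067

P(F|A) = 0.11·0.025 + 0.89·0.227 = 0.00275 + 0.20203 = 0.20478
P(F|B) = 0.83·0.031 + 0.17·0.102 = 0.02573 + 0.01734 = 0.04307
P(F|C) = 0.92·0.147 + 0.08·0.183 = 0.13524 + 0.01464 = 0.14988
Then overall,
P(F) = 0.05·0.20478 + 0.43·0.04307 + 0.52·0.14988
      = 0.010239 + 0.0185201 + 0.0779376 = 0.1066967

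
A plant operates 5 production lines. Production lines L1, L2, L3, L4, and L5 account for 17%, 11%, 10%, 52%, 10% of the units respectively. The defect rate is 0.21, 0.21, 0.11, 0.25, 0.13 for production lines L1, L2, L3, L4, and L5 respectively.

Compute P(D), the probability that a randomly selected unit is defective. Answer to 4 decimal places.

P(D) ≈ 0.2128

Using total probability over the partition,
P(D) = P(D|L1)·P(L1) + P(D|L2)·P(L2) + P(D|L3)·P(L3) + P(D|L4)·P(L4) + P(D|L5)·P(L5)
      = 0.21·0.17 + 0.21·0.11 + 0.11·0.1 + 0.25·0.52 + 0.13·0.1
      = 0.0357 + 0.0231 + 0.011 + 0.13 + 0.013 = 0.2128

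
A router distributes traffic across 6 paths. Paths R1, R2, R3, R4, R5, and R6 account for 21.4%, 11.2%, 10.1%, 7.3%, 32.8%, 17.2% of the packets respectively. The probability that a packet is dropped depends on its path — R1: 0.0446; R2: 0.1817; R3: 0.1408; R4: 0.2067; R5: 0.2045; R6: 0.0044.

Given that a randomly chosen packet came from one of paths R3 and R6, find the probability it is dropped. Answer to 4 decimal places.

Let S = {R3, R6}.
P(S) = 0.101 + 0.172 = 0.273.
P(L ∩ S) = 0.1408·0.101 + 0.0044·0.172 = 0.0142208 + 0.0007568 = 0.0149776.
P(L | S) = 0.0149776 / 0.273 = 0.054863…

0.0549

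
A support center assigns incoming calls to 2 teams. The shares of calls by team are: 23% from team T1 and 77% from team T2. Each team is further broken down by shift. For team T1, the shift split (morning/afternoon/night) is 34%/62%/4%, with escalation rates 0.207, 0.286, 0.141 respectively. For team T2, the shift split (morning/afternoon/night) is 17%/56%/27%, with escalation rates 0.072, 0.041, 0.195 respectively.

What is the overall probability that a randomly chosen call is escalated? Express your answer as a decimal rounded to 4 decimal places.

P(E|T1) = 0.34·0.207 + 0.62·0.286 + 0.04·0.141 = 0.07038 + 0.17732 + 0.00564 = 0.25334
P(E|T2) = 0.17·0.072 + 0.56·0.041 + 0.27·0.195 = 0.01224 + 0.02296 + 0.05265 = 0.08785
Then overall,
P(E) = 0.23·0.25334 + 0.77·0.08785
      = 0.0582682 + 0.0676445 = 0.1259127

P(E) ≈ 0.1259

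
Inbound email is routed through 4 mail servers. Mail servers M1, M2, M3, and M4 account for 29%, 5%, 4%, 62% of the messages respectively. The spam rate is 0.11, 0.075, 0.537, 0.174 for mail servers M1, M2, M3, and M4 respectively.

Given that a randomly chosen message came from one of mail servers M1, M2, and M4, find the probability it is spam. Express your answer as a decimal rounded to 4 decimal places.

Let J = {M1, M2, M4}.
P(J) = 0.29 + 0.05 + 0.62 = 0.96.
P(S ∩ J) = 0.11·0.29 + 0.075·0.05 + 0.174·0.62 = 0.0319 + 0.00375 + 0.10788 = 0.14353.
P(S | J) = 0.14353 / 0.96 = 0.149510…

P(S|J) ≈ 0.1495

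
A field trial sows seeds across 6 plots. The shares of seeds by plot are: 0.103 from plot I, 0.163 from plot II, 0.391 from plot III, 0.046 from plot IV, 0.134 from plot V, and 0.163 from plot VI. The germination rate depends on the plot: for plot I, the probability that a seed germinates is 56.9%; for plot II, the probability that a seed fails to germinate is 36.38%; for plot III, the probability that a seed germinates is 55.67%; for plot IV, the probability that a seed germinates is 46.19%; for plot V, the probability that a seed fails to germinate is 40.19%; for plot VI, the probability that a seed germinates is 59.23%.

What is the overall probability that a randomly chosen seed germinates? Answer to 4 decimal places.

P(G|II) = 1 − 0.3638 = 0.6362.
P(G|V) = 1 − 0.4019 = 0.5981.
P(G) = P(G|I)·P(I) + P(G|II)·P(II) + P(G|III)·P(III) + P(G|IV)·P(IV) + P(G|V)·P(V) + P(G|VI)·P(VI)
      = 0.569·0.103 + 0.6362·0.163 + 0.5567·0.391 + 0.4619·0.046 + 0.5981·0.134 + 0.5923·0.163
      = 0.058607 + 0.1037006 + 0.2176697 + 0.0212474 + 0.0801454 + 0.0965449 = 0.577915

0.5779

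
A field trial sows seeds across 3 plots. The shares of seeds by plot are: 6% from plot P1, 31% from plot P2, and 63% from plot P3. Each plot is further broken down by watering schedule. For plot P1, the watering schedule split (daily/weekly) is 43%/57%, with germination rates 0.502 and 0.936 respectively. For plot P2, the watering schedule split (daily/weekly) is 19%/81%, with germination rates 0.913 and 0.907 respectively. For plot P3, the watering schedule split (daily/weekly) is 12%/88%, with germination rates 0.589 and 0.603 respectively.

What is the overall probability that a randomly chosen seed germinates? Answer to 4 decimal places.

0.7053

P(G|P1) = 0.43·0.502 + 0.57·0.936 = 0.21586 + 0.53352 = 0.74938
P(G|P2) = 0.19·0.913 + 0.81·0.907 = 0.17347 + 0.73467 = 0.90814
P(G|P3) = 0.12·0.589 + 0.88·0.603 = 0.07068 + 0.53064 = 0.60132
Then overall,
P(G) = 0.06·0.74938 + 0.31·0.90814 + 0.63·0.60132
      = 0.0449628 + 0.2815234 + 0.3788316 = 0.7053178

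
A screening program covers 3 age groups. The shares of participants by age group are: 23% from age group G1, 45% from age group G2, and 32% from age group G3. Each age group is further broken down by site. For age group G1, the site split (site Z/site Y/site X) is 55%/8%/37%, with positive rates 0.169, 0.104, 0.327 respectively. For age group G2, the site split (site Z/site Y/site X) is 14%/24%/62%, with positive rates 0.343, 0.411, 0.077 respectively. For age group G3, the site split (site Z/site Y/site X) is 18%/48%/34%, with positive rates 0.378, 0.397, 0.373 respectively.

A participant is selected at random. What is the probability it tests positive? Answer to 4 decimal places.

P(T|G1) = 0.55·0.169 + 0.08·0.104 + 0.37·0.327 = 0.09295 + 0.00832 + 0.12099 = 0.22226
P(T|G2) = 0.14·0.343 + 0.24·0.411 + 0.62·0.077 = 0.04802 + 0.09864 + 0.04774 = 0.1944
P(T|G3) = 0.18·0.378 + 0.48·0.397 + 0.34·0.373 = 0.06804 + 0.19056 + 0.12682 = 0.38542
Then overall,
P(T) = 0.23·0.22226 + 0.45·0.1944 + 0.32·0.38542
      = 0.0511198 + 0.08748 + 0.1233344 = 0.2619342

0.2619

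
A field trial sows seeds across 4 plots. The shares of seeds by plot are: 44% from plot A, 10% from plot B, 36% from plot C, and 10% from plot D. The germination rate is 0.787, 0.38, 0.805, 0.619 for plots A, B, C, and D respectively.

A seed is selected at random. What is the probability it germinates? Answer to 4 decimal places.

Using total probability over the partition,
P(G) = P(G|A)·P(A) + P(G|B)·P(B) + P(G|C)·P(C) + P(G|D)·P(D)
      = 0.787·0.44 + 0.38·0.1 + 0.805·0.36 + 0.619·0.1
      = 0.34628 + 0.038 + 0.2898 + 0.0619 = 0.73598

P(G) ≈ 0.7360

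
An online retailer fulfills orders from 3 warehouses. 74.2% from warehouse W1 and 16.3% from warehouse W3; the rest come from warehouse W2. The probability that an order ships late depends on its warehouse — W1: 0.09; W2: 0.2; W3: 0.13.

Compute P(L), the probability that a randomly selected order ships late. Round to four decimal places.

P(L) ≈ 0.1070

P(W2) = 1 − (0.742 + 0.163) = 0.095.
P(L) = P(L|W1)·P(W1) + P(L|W2)·P(W2) + P(L|W3)·P(W3)
      = 0.09·0.742 + 0.2·0.095 + 0.13·0.163
      = 0.06678 + 0.019 + 0.02119 = 0.10697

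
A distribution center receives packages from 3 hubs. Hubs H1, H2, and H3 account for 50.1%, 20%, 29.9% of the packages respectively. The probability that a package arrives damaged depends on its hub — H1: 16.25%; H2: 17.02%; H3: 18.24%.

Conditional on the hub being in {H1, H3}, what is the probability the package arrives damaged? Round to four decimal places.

P(D|S) ≈ 0.1699

Let S = {H1, H3}.
P(S) = 0.501 + 0.299 = 0.8.
P(D ∩ S) = 0.1625·0.501 + 0.1824·0.299 = 0.0814125 + 0.0545376 = 0.1359501.
P(D | S) = 0.1359501 / 0.8 = 0.169938…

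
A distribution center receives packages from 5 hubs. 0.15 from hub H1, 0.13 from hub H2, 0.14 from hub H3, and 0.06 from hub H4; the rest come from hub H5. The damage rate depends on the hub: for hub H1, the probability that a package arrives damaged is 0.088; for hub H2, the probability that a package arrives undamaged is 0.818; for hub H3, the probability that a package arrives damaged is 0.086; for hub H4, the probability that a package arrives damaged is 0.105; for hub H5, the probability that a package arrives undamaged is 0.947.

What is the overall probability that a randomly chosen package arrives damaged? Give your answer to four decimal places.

P(D) ≈ 0.0828

P(H5) = 1 − (0.15 + 0.13 + 0.14 + 0.06) = 0.52.
P(D|H2) = 1 − 0.818 = 0.182.
P(D|H5) = 1 − 0.947 = 0.053.
By the law of total probability,
P(D) = P(D|H1)·P(H1) + P(D|H2)·P(H2) + P(D|H3)·P(H3) + P(D|H4)·P(H4) + P(D|H5)·P(H5)
      = 0.088·0.15 + 0.182·0.13 + 0.086·0.14 + 0.105·0.06 + 0.053·0.52
      = 0.0132 + 0.02366 + 0.01204 + 0.0063 + 0.02756 = 0.08276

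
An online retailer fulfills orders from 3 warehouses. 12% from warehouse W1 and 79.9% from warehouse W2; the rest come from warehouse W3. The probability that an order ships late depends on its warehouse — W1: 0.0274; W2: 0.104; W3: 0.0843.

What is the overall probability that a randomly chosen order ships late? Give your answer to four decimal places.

P(L) ≈ 0.0932

P(W3) = 1 − (0.12 + 0.799) = 0.081.
By the law of total probability,
P(L) = P(L|W1)·P(W1) + P(L|W2)·P(W2) + P(L|W3)·P(W3)
      = 0.0274·0.12 + 0.104·0.799 + 0.0843·0.081
      = 0.003288 + 0.083096 + 0.0068283 = 0.0932123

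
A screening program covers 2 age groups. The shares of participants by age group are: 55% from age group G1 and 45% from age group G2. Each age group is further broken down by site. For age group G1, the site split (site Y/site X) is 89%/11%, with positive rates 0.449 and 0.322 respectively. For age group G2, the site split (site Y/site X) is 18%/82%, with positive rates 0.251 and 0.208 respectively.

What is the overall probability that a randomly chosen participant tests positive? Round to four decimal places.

P(T) ≈ 0.3363

P(T|G1) = 0.89·0.449 + 0.11·0.322 = 0.39961 + 0.03542 = 0.43503
P(T|G2) = 0.18·0.251 + 0.82·0.208 = 0.04518 + 0.17056 = 0.21574
Then overall,
P(T) = 0.55·0.43503 + 0.45·0.21574
      = 0.2392665 + 0.097083 = 0.3363495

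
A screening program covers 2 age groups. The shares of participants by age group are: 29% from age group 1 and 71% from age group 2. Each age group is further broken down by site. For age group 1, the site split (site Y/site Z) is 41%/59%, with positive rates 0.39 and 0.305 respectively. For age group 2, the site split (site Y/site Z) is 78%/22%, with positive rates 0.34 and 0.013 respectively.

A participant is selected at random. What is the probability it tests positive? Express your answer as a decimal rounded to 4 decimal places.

P(T|1) = 0.41·0.39 + 0.59·0.305 = 0.1599 + 0.17995 = 0.33985
P(T|2) = 0.78·0.34 + 0.22·0.013 = 0.2652 + 0.00286 = 0.26806
By total probability over the outer partition,
P(T) = 0.29·0.33985 + 0.71·0.26806
      = 0.0985565 + 0.1903226 = 0.2888791

0.2889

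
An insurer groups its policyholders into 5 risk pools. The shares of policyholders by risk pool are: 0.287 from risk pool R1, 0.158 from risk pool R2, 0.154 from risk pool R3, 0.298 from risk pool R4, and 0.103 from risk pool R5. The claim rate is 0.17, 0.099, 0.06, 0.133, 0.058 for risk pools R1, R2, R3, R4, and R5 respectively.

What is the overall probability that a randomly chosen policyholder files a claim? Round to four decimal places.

P(C) ≈ 0.1193

Summing over the partition,
P(C) = P(C|R1)·P(R1) + P(C|R2)·P(R2) + P(C|R3)·P(R3) + P(C|R4)·P(R4) + P(C|R5)·P(R5)
      = 0.17·0.287 + 0.099·0.158 + 0.06·0.154 + 0.133·0.298 + 0.058·0.103
      = 0.04879 + 0.015642 + 0.00924 + 0.039634 + 0.005974 = 0.11928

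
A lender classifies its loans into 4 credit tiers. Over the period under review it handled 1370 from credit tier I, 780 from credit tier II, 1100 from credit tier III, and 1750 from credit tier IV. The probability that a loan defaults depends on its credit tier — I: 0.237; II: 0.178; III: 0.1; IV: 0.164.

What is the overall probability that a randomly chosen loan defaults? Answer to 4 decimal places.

P(D) ≈ 0.1721

Total: 1370 + 780 + 1100 + 1750 = 5000.
P(I) = 1370/5000 = 0.274. P(II) = 780/5000 = 0.156. P(III) = 1100/5000 = 0.22. P(IV) = 1750/5000 = 0.35.
P(D) = P(D|I)·P(I) + P(D|II)·P(II) + P(D|III)·P(III) + P(D|IV)·P(IV)
      = 0.237·0.274 + 0.178·0.156 + 0.1·0.22 + 0.164·0.35
      = 0.064938 + 0.027768 + 0.022 + 0.0574 = 0.172106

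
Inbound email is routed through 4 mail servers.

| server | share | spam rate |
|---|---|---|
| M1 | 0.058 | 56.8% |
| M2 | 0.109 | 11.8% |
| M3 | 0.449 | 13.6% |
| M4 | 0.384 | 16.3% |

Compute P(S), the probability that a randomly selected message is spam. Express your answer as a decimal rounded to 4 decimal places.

Using total probability over the partition,
P(S) = P(S|M1)·P(M1) + P(S|M2)·P(M2) + P(S|M3)·P(M3) + P(S|M4)·P(M4)
      = 0.568·0.058 + 0.118·0.109 + 0.136·0.449 + 0.163·0.384
      = 0.032944 + 0.012862 + 0.061064 + 0.062592 = 0.169462

0.1695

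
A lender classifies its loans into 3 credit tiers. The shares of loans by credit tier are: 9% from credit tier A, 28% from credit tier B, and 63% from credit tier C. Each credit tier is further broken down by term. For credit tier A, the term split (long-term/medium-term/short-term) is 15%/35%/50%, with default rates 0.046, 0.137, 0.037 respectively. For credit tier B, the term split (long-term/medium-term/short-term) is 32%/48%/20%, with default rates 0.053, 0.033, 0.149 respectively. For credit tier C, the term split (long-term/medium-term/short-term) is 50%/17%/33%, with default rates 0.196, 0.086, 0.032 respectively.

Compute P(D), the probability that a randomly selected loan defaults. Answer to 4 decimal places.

P(D|A) = 0.15·0.046 + 0.35·0.137 + 0.5·0.037 = 0.0069 + 0.04795 + 0.0185 = 0.07335
P(D|B) = 0.32·0.053 + 0.48·0.033 + 0.2·0.149 = 0.01696 + 0.01584 + 0.0298 = 0.0626
P(D|C) = 0.5·0.196 + 0.17·0.086 + 0.33·0.032 = 0.098 + 0.01462 + 0.01056 = 0.12318
Then overall,
P(D) = 0.09·0.07335 + 0.28·0.0626 + 0.63·0.12318
      = 0.0066015 + 0.017528 + 0.0776034 = 0.1017329

P(D) ≈ 0.1017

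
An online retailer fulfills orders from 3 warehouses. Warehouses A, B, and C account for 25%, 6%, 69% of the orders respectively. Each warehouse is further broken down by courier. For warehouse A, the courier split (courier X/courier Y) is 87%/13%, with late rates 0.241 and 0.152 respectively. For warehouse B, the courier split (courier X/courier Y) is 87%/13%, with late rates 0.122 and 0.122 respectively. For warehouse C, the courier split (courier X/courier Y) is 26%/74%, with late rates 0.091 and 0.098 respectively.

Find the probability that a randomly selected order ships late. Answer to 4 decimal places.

P(L|A) = 0.87·0.241 + 0.13·0.152 = 0.20967 + 0.01976 = 0.22943
P(L|B) = 0.87·0.122 + 0.13·0.122 = 0.10614 + 0.01586 = 0.122
P(L|C) = 0.26·0.091 + 0.74·0.098 = 0.02366 + 0.07252 = 0.09618
Then overall,
P(L) = 0.25·0.22943 + 0.06·0.122 + 0.69·0.09618
      = 0.0573575 + 0.00732 + 0.0663642 = 0.1310417

0.1310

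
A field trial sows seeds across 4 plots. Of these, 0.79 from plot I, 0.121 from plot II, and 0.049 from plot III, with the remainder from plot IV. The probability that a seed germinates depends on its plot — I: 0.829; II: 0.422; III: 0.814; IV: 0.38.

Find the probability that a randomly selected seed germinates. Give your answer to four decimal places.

0.7611

P(IV) = 1 − (0.79 + 0.121 + 0.049) = 0.04.
By the law of total probability,
P(G) = P(G|I)·P(I) + P(G|II)·P(II) + P(G|III)·P(III) + P(G|IV)·P(IV)
      = 0.829·0.79 + 0.422·0.121 + 0.814·0.049 + 0.38·0.04
      = 0.65491 + 0.051062 + 0.039886 + 0.0152 = 0.761058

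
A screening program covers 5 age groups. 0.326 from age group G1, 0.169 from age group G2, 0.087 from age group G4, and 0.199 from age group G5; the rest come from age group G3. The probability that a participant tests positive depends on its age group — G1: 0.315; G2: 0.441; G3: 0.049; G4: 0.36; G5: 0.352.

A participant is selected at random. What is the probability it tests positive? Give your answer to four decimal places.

P(G3) = 1 − (0.326 + 0.169 + 0.087 + 0.199) = 0.219.
By the law of total probability,
P(T) = P(T|G1)·P(G1) + P(T|G2)·P(G2) + P(T|G3)·P(G3) + P(T|G4)·P(G4) + P(T|G5)·P(G5)
      = 0.315·0.326 + 0.441·0.169 + 0.049·0.219 + 0.36·0.087 + 0.352·0.199
      = 0.10269 + 0.074529 + 0.010731 + 0.03132 + 0.070048 = 0.289318

P(T) ≈ 0.2893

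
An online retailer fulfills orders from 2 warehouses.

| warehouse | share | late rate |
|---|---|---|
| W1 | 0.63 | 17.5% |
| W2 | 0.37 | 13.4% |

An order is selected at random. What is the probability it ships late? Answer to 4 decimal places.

Summing over the partition,
P(L) = P(L|W1)·P(W1) + P(L|W2)·P(W2)
      = 0.175·0.63 + 0.134·0.37
      = 0.11025 + 0.04958 = 0.15983

0.1598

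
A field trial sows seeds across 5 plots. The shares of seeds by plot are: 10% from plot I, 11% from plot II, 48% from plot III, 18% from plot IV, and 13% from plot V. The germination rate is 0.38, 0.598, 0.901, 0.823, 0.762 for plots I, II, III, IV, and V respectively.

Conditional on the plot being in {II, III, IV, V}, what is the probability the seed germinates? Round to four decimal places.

0.8283

Let S = {II, III, IV, V}.
P(S) = 0.11 + 0.48 + 0.18 + 0.13 = 0.9.
P(G ∩ S) = 0.598·0.11 + 0.901·0.48 + 0.823·0.18 + 0.762·0.13 = 0.06578 + 0.43248 + 0.14814 + 0.09906 = 0.74546.
P(G | S) = 0.74546 / 0.9 = 0.828289…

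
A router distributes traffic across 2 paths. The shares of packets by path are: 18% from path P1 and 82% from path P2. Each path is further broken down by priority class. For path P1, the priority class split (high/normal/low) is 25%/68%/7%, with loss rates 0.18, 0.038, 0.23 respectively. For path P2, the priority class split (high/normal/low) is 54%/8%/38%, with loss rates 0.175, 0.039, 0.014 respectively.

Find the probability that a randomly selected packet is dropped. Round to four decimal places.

P(L|P1) = 0.25·0.18 + 0.68·0.038 + 0.07·0.23 = 0.045 + 0.02584 + 0.0161 = 0.08694
P(L|P2) = 0.54·0.175 + 0.08·0.039 + 0.38·0.014 = 0.0945 + 0.00312 + 0.00532 = 0.10294
Then overall,
P(L) = 0.18·0.08694 + 0.82·0.10294
      = 0.0156492 + 0.0844108 = 0.10006

0.1001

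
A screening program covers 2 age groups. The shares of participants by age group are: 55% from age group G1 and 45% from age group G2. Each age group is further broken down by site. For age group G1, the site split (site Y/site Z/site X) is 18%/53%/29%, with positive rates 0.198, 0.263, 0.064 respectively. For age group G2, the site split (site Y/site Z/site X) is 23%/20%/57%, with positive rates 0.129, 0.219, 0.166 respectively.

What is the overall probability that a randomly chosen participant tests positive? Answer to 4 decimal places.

0.1821

P(T|G1) = 0.18·0.198 + 0.53·0.263 + 0.29·0.064 = 0.03564 + 0.13939 + 0.01856 = 0.19359
P(T|G2) = 0.23·0.129 + 0.2·0.219 + 0.57·0.166 = 0.02967 + 0.0438 + 0.09462 = 0.16809
Then overall,
P(T) = 0.55·0.19359 + 0.45·0.16809
      = 0.1064745 + 0.0756405 = 0.182115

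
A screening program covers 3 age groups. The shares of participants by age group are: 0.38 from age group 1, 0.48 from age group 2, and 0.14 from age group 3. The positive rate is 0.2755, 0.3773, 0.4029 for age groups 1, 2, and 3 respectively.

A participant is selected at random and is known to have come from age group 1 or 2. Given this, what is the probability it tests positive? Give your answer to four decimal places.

Let S = {1, 2}.
P(S) = 0.38 + 0.48 = 0.86.
P(T ∩ S) = 0.2755·0.38 + 0.3773·0.48 = 0.10469 + 0.181104 = 0.285794.
P(T | S) = 0.285794 / 0.86 = 0.332319…

P(T|S) ≈ 0.3323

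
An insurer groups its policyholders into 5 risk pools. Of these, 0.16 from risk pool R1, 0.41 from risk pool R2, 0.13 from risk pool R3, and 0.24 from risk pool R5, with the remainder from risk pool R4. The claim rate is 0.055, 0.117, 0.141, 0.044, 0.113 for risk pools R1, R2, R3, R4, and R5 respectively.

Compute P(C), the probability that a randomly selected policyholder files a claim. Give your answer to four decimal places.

P(C) ≈ 0.1049

P(R4) = 1 − (0.16 + 0.41 + 0.13 + 0.24) = 0.06.
By the law of total probability,
P(C) = P(C|R1)·P(R1) + P(C|R2)·P(R2) + P(C|R3)·P(R3) + P(C|R4)·P(R4) + P(C|R5)·P(R5)
      = 0.055·0.16 + 0.117·0.41 + 0.141·0.13 + 0.044·0.06 + 0.113·0.24
      = 0.0088 + 0.04797 + 0.01833 + 0.00264 + 0.02712 = 0.10486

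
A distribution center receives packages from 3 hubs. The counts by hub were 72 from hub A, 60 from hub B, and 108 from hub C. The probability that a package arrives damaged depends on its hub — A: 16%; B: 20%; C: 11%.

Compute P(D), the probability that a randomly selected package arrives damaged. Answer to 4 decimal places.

0.1475

Total: 72 + 60 + 108 = 240.
P(A) = 72/240 = 0.3. P(B) = 60/240 = 0.25. P(C) = 108/240 = 0.45.
Using total probability over the partition,
P(D) = P(D|A)·P(A) + P(D|B)·P(B) + P(D|C)·P(C)
      = 0.16·0.3 + 0.2·0.25 + 0.11·0.45
      = 0.048 + 0.05 + 0.0495 = 0.1475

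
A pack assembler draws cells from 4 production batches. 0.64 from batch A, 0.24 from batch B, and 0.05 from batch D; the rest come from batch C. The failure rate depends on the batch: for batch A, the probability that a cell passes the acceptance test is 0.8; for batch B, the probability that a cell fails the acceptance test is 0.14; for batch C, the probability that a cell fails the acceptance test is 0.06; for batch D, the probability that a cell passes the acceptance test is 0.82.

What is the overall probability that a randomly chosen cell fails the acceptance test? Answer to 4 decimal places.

P(C) = 1 − (0.64 + 0.24 + 0.05) = 0.07.
P(F|A) = 1 − 0.8 = 0.2.
P(F|D) = 1 − 0.82 = 0.18.
Summing over the partition,
P(F) = P(F|A)·P(A) + P(F|B)·P(B) + P(F|C)·P(C) + P(F|D)·P(D)
      = 0.2·0.64 + 0.14·0.24 + 0.06·0.07 + 0.18·0.05
      = 0.128 + 0.0336 + 0.0042 + 0.009 = 0.1748

0.1748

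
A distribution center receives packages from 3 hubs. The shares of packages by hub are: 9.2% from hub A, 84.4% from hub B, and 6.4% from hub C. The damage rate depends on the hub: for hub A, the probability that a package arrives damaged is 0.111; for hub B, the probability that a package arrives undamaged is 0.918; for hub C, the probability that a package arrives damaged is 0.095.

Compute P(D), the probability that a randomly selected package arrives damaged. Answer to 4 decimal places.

P(D|B) = 1 − 0.918 = 0.082.
P(D) = P(D|A)·P(A) + P(D|B)·P(B) + P(D|C)·P(C)
      = 0.111·0.092 + 0.082·0.844 + 0.095·0.064
      = 0.010212 + 0.069208 + 0.00608 = 0.0855

0.0855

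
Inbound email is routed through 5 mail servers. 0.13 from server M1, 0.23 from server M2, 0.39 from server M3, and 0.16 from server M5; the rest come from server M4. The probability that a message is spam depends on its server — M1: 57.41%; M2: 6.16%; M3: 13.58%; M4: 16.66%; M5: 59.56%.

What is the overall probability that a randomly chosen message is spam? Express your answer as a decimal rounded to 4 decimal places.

P(M4) = 1 − (0.13 + 0.23 + 0.39 + 0.16) = 0.09.
Summing over the partition,
P(S) = P(S|M1)·P(M1) + P(S|M2)·P(M2) + P(S|M3)·P(M3) + P(S|M4)·P(M4) + P(S|M5)·P(M5)
      = 0.5741·0.13 + 0.0616·0.23 + 0.1358·0.39 + 0.1666·0.09 + 0.5956·0.16
      = 0.074633 + 0.014168 + 0.052962 + 0.014994 + 0.095296 = 0.252053

P(S) ≈ 0.2521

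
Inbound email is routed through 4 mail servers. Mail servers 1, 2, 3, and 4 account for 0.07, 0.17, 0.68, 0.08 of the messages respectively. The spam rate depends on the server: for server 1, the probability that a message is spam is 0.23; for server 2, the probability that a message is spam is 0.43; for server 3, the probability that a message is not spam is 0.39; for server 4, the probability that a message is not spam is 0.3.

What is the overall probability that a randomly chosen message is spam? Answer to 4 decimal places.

0.5600

P(S|3) = 1 − 0.39 = 0.61.
P(S|4) = 1 − 0.3 = 0.7.
By the law of total probability,
P(S) = P(S|1)·P(1) + P(S|2)·P(2) + P(S|3)·P(3) + P(S|4)·P(4)
      = 0.23·0.07 + 0.43·0.17 + 0.61·0.68 + 0.7·0.08
      = 0.0161 + 0.0731 + 0.4148 + 0.056 = 0.56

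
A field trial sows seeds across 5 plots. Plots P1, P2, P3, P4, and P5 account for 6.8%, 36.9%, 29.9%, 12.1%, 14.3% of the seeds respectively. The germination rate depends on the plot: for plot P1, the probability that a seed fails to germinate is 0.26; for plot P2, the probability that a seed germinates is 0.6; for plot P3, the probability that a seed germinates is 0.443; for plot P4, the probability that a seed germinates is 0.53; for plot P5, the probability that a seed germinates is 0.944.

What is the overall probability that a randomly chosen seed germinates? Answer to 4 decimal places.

0.6033

P(G|P1) = 1 − 0.26 = 0.74.
P(G) = P(G|P1)·P(P1) + P(G|P2)·P(P2) + P(G|P3)·P(P3) + P(G|P4)·P(P4) + P(G|P5)·P(P5)
      = 0.74·0.068 + 0.6·0.369 + 0.443·0.299 + 0.53·0.121 + 0.944·0.143
      = 0.05032 + 0.2214 + 0.132457 + 0.06413 + 0.134992 = 0.603299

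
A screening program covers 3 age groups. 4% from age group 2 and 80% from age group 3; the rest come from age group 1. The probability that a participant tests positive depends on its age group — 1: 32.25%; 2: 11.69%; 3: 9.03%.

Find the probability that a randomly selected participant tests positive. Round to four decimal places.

P(1) = 1 − (0.04 + 0.8) = 0.16.
By the law of total probability,
P(T) = P(T|1)·P(1) + P(T|2)·P(2) + P(T|3)·P(3)
      = 0.3225·0.16 + 0.1169·0.04 + 0.0903·0.8
      = 0.0516 + 0.004676 + 0.07224 = 0.128516

P(T) ≈ 0.1285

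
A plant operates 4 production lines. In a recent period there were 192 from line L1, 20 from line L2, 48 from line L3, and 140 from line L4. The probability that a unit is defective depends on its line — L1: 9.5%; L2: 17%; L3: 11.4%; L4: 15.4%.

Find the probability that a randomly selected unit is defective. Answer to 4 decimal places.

Total: 192 + 20 + 48 + 140 = 400.
P(L1) = 192/400 = 0.48. P(L2) = 20/400 = 0.05. P(L3) = 48/400 = 0.12. P(L4) = 140/400 = 0.35.
Summing over the partition,
P(D) = P(D|L1)·P(L1) + P(D|L2)·P(L2) + P(D|L3)·P(L3) + P(D|L4)·P(L4)
      = 0.095·0.48 + 0.17·0.05 + 0.114·0.12 + 0.154·0.35
      = 0.0456 + 0.0085 + 0.01368 + 0.0539 = 0.12168

P(D) ≈ 0.1217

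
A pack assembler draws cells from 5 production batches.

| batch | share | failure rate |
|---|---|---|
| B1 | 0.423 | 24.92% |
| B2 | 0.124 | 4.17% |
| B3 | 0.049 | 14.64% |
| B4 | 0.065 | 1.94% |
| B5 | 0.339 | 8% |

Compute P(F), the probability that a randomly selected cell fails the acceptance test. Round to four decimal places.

Using total probability over the partition,
P(F) = P(F|B1)·P(B1) + P(F|B2)·P(B2) + P(F|B3)·P(B3) + P(F|B4)·P(B4) + P(F|B5)·P(B5)
      = 0.2492·0.423 + 0.0417·0.124 + 0.1464·0.049 + 0.0194·0.065 + 0.08·0.339
      = 0.1054116 + 0.0051708 + 0.0071736 + 0.001261 + 0.02712 = 0.146137

P(F) ≈ 0.1461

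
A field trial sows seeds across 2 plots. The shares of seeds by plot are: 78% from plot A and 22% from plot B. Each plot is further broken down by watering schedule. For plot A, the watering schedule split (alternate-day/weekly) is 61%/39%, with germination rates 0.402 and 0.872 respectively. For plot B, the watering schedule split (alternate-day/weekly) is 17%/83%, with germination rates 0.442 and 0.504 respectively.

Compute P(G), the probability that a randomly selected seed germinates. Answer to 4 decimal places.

P(G|A) = 0.61·0.402 + 0.39·0.872 = 0.24522 + 0.34008 = 0.5853
P(G|B) = 0.17·0.442 + 0.83·0.504 = 0.07514 + 0.41832 = 0.49346
Then overall,
P(G) = 0.78·0.5853 + 0.22·0.49346
      = 0.456534 + 0.1085612 = 0.5650952

P(G) ≈ 0.5651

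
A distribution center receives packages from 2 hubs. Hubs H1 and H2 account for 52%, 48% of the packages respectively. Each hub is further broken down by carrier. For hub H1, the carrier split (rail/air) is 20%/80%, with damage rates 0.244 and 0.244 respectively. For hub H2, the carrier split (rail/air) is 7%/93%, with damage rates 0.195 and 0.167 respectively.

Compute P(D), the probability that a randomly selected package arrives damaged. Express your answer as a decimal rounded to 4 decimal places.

P(D|H1) = 0.2·0.244 + 0.8·0.244 = 0.0488 + 0.1952 = 0.244
P(D|H2) = 0.07·0.195 + 0.93·0.167 = 0.01365 + 0.15531 = 0.16896
By total probability over the outer partition,
P(D) = 0.52·0.244 + 0.48·0.16896
      = 0.12688 + 0.0811008 = 0.2079808

P(D) ≈ 0.2080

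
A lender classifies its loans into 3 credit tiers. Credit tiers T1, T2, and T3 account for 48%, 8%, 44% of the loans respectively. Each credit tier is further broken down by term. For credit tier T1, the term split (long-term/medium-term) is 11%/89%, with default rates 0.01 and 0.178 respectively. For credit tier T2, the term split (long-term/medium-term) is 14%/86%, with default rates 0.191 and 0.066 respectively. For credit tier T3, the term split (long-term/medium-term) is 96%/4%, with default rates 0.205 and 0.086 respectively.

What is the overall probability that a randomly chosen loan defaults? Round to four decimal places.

P(D|T1) = 0.11·0.01 + 0.89·0.178 = 0.0011 + 0.15842 = 0.15952
P(D|T2) = 0.14·0.191 + 0.86·0.066 = 0.02674 + 0.05676 = 0.0835
P(D|T3) = 0.96·0.205 + 0.04·0.086 = 0.1968 + 0.00344 = 0.20024
By total probability over the outer partition,
P(D) = 0.48·0.15952 + 0.08·0.0835 + 0.44·0.20024
      = 0.0765696 + 0.00668 + 0.0881056 = 0.1713552

P(D) ≈ 0.1714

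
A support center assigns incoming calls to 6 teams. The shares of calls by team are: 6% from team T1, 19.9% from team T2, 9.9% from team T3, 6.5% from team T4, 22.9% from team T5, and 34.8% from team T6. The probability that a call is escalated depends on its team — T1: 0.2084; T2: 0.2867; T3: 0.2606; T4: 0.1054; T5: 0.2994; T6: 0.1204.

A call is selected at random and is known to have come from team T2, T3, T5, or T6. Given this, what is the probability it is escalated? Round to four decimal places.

P(E|S) ≈ 0.2209

Let S = {T2, T3, T5, T6}.
P(S) = 0.199 + 0.099 + 0.229 + 0.348 = 0.875.
P(E ∩ S) = 0.2867·0.199 + 0.2606·0.099 + 0.2994·0.229 + 0.1204·0.348 = 0.0570533 + 0.0257994 + 0.0685626 + 0.0418992 = 0.1933145.
P(E | S) = 0.1933145 / 0.875 = 0.220931…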